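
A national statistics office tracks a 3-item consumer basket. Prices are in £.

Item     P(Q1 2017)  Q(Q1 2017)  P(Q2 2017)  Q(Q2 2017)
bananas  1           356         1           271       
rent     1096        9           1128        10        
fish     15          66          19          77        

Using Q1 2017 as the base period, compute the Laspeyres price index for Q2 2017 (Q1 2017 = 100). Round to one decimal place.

Laspeyres price index uses base-period quantities as weights.
ΣP(Q2 2017)·Q(Q1 2017) = 1×356 + 1128×9 + 19×66 = 356 + 10152 + 1254 = 11762
ΣP(Q1 2017)·Q(Q1 2017) = 1×356 + 1096×9 + 15×66 = 356 + 9864 + 990 = 11210
Index = 11762 / 11210 × 100 = 104.9242

104.9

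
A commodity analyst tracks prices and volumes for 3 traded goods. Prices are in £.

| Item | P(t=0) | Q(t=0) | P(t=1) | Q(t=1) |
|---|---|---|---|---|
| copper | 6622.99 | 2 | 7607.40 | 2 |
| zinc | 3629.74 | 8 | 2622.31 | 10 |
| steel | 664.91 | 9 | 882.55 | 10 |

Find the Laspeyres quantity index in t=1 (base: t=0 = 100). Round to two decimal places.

Laspeyres quantity index uses base-period prices as weights.
ΣP(t=0)·Q(t=1) = 6622.99×2 + 3629.74×10 + 664.91×10 = 13245.98 + 36297.4 + 6649.1 = 56192.48
ΣP(t=0)·Q(t=0) = 6622.99×2 + 3629.74×8 + 664.91×9 = 13245.98 + 29037.92 + 5984.19 = 48268.09
Index = 56192.48 / 48268.09 × 100 = 116.4175

116.42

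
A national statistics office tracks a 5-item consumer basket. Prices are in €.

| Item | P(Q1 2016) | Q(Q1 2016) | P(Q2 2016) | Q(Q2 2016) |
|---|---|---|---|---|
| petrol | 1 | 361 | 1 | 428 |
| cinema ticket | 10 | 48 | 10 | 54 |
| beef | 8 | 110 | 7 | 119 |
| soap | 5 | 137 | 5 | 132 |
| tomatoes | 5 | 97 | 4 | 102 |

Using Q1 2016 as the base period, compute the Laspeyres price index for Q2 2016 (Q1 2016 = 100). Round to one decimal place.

92.8

Laspeyres price index uses base-period quantities as weights.
ΣP(Q2 2016)·Q(Q1 2016) = 1×361 + 10×48 + 7×110 + 5×137 + 4×97 = 361 + 480 + 770 + 685 + 388 = 2684
ΣP(Q1 2016)·Q(Q1 2016) = 1×361 + 10×48 + 8×110 + 5×137 + 5×97 = 361 + 480 + 880 + 685 + 485 = 2891
Index = 2684 / 2891 × 100 = 92.8398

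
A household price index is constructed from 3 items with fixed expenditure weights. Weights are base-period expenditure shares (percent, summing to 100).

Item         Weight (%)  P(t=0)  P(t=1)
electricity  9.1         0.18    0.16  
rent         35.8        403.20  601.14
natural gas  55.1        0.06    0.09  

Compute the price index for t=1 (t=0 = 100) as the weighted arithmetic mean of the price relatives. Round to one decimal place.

144.1

electricity: 9.1 × (0.16/0.18) = 9.1 × 0.888889 = 8.0889
rent: 35.8 × (601.14/403.20) = 35.8 × 1.490923 = 53.3750
natural gas: 55.1 × (0.09/0.06) = 55.1 × 1.500000 = 82.6500
Index = Σ wᵢ·(p₁ᵢ/p₀ᵢ) = 8.0889 + 53.3750 + 82.6500 = 144.1139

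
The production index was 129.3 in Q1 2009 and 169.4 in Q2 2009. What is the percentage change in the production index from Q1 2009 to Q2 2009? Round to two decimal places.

Change = (169.4 − 129.3) / 129.3 × 100
       = 40.1 / 129.3 × 100 = 31.0131%

31.01%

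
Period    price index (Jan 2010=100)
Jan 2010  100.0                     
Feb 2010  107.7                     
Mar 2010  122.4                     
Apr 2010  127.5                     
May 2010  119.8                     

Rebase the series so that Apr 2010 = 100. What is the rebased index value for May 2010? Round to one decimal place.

Rebased(May 2010) = 119.8 / 127.5 × 100 = 93.9608

94.0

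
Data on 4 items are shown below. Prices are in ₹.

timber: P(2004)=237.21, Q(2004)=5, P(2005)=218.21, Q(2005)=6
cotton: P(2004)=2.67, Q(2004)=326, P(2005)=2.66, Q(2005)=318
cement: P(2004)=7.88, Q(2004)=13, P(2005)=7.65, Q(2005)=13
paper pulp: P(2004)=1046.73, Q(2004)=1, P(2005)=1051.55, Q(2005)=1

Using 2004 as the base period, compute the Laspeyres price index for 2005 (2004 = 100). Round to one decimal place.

97.0

Laspeyres price index uses base-period quantities as weights.
ΣP(2005)·Q(2004) = 218.21×5 + 2.66×326 + 7.65×13 + 1051.55×1 = 1091.05 + 867.16 + 99.45 + 1051.55 = 3109.21
ΣP(2004)·Q(2004) = 237.21×5 + 2.67×326 + 7.88×13 + 1046.73×1 = 1186.05 + 870.42 + 102.44 + 1046.73 = 3205.64
Index = 3109.21 / 3205.64 × 100 = 96.9919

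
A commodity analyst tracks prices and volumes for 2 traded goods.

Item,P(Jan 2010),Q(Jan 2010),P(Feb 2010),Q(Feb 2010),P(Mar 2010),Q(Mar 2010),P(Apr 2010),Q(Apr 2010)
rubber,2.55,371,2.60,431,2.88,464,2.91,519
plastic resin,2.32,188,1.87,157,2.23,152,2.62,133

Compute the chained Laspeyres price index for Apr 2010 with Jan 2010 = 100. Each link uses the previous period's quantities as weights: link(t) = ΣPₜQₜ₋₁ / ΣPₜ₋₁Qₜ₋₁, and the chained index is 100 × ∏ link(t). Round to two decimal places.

111.83

Link Jan 2010→Feb 2010:
ΣP(Feb 2010)Q(Jan 2010) = 2.60×371 + 1.87×188 = 964.6 + 351.56 = 1316.16
ΣP(Jan 2010)Q(Jan 2010) = 2.55×371 + 2.32×188 = 946.05 + 436.16 = 1382.21
link = 1316.16/1382.21 = 0.952214
Link Feb 2010→Mar 2010:
ΣP(Mar 2010)Q(Feb 2010) = 2.88×431 + 2.23×157 = 1241.28 + 350.11 = 1591.39
ΣP(Feb 2010)Q(Feb 2010) = 2.60×431 + 1.87×157 = 1120.6 + 293.59 = 1414.19
link = 1591.39/1414.19 = 1.125301
Link Mar 2010→Apr 2010:
ΣP(Apr 2010)Q(Mar 2010) = 2.91×464 + 2.62×152 = 1350.24 + 398.24 = 1748.48
ΣP(Mar 2010)Q(Mar 2010) = 2.88×464 + 2.23×152 = 1336.32 + 338.96 = 1675.28
link = 1748.48/1675.28 = 1.043694
Chained index = 100 × 0.952214 × 1.125301 × 1.043694 = 111.8348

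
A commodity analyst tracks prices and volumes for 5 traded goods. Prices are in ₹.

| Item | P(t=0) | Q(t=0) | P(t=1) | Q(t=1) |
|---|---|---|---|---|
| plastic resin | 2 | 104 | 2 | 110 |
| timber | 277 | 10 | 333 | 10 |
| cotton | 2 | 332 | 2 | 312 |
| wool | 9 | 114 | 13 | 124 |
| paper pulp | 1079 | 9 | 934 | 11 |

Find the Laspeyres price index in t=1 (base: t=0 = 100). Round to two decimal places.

Laspeyres price index uses base-period quantities as weights.
ΣP(t=1)·Q(t=0) = 2×104 + 333×10 + 2×332 + 13×114 + 934×9 = 208 + 3330 + 664 + 1482 + 8406 = 14090
ΣP(t=0)·Q(t=0) = 2×104 + 277×10 + 2×332 + 9×114 + 1079×9 = 208 + 2770 + 664 + 1026 + 9711 = 14379
Index = 14090 / 14379 × 100 = 97.9901

97.99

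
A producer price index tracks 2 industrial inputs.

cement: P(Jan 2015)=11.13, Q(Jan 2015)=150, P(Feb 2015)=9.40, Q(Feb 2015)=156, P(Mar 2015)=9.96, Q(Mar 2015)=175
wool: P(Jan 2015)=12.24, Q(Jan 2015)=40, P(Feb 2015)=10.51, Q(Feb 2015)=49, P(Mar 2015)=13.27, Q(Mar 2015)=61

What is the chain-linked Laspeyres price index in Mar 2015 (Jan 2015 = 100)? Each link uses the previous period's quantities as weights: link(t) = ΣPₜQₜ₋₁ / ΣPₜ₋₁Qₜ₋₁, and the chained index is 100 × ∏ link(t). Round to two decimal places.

94.30

Link Jan 2015→Feb 2015:
ΣP(Feb 2015)Q(Jan 2015) = 9.40×150 + 10.51×40 = 1410 + 420.4 = 1830.4
ΣP(Jan 2015)Q(Jan 2015) = 11.13×150 + 12.24×40 = 1669.5 + 489.6 = 2159.1
link = 1830.4/2159.1 = 0.847761
Link Feb 2015→Mar 2015:
ΣP(Mar 2015)Q(Feb 2015) = 9.96×156 + 13.27×49 = 1553.76 + 650.23 = 2203.99
ΣP(Feb 2015)Q(Feb 2015) = 9.40×156 + 10.51×49 = 1466.4 + 514.99 = 1981.39
link = 2203.99/1981.39 = 1.112345
Chained index = 100 × 0.847761 × 1.112345 = 94.3003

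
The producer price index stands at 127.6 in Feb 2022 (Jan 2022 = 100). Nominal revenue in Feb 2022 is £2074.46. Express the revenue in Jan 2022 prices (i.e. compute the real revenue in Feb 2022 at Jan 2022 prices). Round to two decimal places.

1625.75

Real = Nominal ÷ (Index/100) = 2074.46 ÷ (127.6/100)
     = 2074.46 ÷ 1.276 = 1625.7524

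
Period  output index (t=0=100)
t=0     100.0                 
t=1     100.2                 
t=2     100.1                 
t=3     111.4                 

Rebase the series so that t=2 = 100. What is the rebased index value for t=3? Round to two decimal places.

Rebased(t=3) = 111.4 / 100.1 × 100 = 111.2887

111.29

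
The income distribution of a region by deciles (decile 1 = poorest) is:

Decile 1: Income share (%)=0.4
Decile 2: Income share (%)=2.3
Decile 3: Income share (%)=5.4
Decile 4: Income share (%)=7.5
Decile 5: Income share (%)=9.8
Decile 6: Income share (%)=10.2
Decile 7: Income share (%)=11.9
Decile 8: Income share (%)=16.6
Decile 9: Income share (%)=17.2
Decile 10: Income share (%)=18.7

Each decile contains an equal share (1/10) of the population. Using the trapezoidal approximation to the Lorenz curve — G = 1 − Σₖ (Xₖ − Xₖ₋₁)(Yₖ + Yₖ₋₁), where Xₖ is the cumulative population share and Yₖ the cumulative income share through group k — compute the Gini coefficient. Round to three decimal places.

Cumulative income shares Yₖ: 0.0040, 0.0270, 0.0810, 0.1560, 0.2540, 0.3560, 0.4750, 0.6410, 0.8130, 1.0000
Σ (Xₖ−Xₖ₋₁)(Yₖ+Yₖ₋₁) = (1/10)(0.0040+0.0000) + (1/10)(0.0270+0.0040) + (1/10)(0.0810+0.0270) + (1/10)(0.1560+0.0810) + (1/10)(0.2540+0.1560) + (1/10)(0.3560+0.2540) + (1/10)(0.4750+0.3560) + (1/10)(0.6410+0.4750) + (1/10)(0.8130+0.6410) + (1/10)(1.0000+0.8130)
  = 0.0004 + 0.0031 + 0.0108 + 0.0237 + 0.0410 + 0.0610 + 0.0831 + 0.1116 + 0.1454 + 0.1813 = 0.6614
G = 1 − 0.6614 = 0.3386

0.339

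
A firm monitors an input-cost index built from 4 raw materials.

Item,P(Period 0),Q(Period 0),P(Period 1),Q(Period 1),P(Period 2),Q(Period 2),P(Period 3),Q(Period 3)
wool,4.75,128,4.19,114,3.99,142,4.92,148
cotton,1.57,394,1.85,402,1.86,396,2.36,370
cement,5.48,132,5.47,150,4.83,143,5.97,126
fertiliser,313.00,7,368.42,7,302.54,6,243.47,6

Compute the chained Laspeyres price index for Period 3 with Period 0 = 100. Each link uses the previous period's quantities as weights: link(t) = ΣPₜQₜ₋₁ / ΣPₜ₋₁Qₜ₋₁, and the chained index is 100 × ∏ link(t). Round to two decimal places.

100.04

Link Period 0→Period 1:
ΣP(Period 1)Q(Period 0) = 4.19×128 + 1.85×394 + 5.47×132 + 368.42×7 = 536.32 + 728.9 + 722.04 + 2578.94 = 4566.2
ΣP(Period 0)Q(Period 0) = 4.75×128 + 1.57×394 + 5.48×132 + 313.00×7 = 608 + 618.58 + 723.36 + 2191 = 4140.94
link = 4566.2/4140.94 = 1.102696
Link Period 1→Period 2:
ΣP(Period 2)Q(Period 1) = 3.99×114 + 1.86×402 + 4.83×150 + 302.54×7 = 454.86 + 747.72 + 724.5 + 2117.78 = 4044.86
ΣP(Period 1)Q(Period 1) = 4.19×114 + 1.85×402 + 5.47×150 + 368.42×7 = 477.66 + 743.7 + 820.5 + 2578.94 = 4620.8
link = 4044.86/4620.8 = 0.875359
Link Period 2→Period 3:
ΣP(Period 3)Q(Period 2) = 4.92×142 + 2.36×396 + 5.97×143 + 243.47×6 = 698.64 + 934.56 + 853.71 + 1460.82 = 3947.73
ΣP(Period 2)Q(Period 2) = 3.99×142 + 1.86×396 + 4.83×143 + 302.54×6 = 566.58 + 736.56 + 690.69 + 1815.24 = 3809.07
link = 3947.73/3809.07 = 1.036403
Chained index = 100 × 1.102696 × 0.875359 × 1.036403 = 100.0393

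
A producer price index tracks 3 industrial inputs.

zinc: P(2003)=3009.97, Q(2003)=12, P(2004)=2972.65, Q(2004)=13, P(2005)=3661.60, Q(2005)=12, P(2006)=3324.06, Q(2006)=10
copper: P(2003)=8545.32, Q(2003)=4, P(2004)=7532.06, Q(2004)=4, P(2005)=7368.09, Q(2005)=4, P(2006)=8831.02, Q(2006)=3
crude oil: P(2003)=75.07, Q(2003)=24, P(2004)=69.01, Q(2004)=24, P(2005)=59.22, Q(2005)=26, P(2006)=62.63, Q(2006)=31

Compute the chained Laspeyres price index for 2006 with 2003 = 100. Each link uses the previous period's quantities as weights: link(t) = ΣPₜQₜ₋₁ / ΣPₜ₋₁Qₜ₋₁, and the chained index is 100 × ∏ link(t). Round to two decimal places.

106.90

Link 2003→2004:
ΣP(2004)Q(2003) = 2972.65×12 + 7532.06×4 + 69.01×24 = 35671.8 + 30128.24 + 1656.24 = 67456.28
ΣP(2003)Q(2003) = 3009.97×12 + 8545.32×4 + 75.07×24 = 36119.64 + 34181.28 + 1801.68 = 72102.6
link = 67456.28/72102.6 = 0.935560
Link 2004→2005:
ΣP(2005)Q(2004) = 3661.60×13 + 7368.09×4 + 59.22×24 = 47600.8 + 29472.36 + 1421.28 = 78494.44
ΣP(2004)Q(2004) = 2972.65×13 + 7532.06×4 + 69.01×24 = 38644.45 + 30128.24 + 1656.24 = 70428.93
link = 78494.44/70428.93 = 1.114520
Link 2005→2006:
ΣP(2006)Q(2005) = 3324.06×12 + 8831.02×4 + 62.63×26 = 39888.72 + 35324.08 + 1628.38 = 76841.18
ΣP(2005)Q(2005) = 3661.60×12 + 7368.09×4 + 59.22×26 = 43939.2 + 29472.36 + 1539.72 = 74951.28
link = 76841.18/74951.28 = 1.025215
Chained index = 100 × 0.935560 × 1.114520 × 1.025215 = 106.8991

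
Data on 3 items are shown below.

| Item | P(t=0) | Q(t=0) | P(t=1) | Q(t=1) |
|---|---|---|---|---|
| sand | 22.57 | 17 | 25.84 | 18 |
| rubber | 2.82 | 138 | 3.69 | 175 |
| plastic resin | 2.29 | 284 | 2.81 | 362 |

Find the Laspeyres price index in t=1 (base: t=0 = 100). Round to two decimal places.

122.72

Laspeyres price index uses base-period quantities as weights.
ΣP(t=1)·Q(t=0) = 25.84×17 + 3.69×138 + 2.81×284 = 439.28 + 509.22 + 798.04 = 1746.54
ΣP(t=0)·Q(t=0) = 22.57×17 + 2.82×138 + 2.29×284 = 383.69 + 389.16 + 650.36 = 1423.21
Index = 1746.54 / 1423.21 × 100 = 122.7184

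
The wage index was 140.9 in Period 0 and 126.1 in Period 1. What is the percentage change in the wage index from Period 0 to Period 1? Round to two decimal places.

-10.50%

Change = (126.1 − 140.9) / 140.9 × 100
       = -14.8 / 140.9 × 100 = -10.5039%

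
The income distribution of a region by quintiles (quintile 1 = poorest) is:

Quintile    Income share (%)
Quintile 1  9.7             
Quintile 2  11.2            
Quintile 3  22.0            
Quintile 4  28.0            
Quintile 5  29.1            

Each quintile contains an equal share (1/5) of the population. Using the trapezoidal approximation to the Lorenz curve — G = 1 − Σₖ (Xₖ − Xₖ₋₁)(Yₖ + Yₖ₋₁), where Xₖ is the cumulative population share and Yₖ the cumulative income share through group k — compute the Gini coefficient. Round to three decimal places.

Cumulative income shares Yₖ: 0.0970, 0.2090, 0.4290, 0.7090, 1.0000
Σ (Xₖ−Xₖ₋₁)(Yₖ+Yₖ₋₁) = (1/5)(0.0970+0.0000) + (1/5)(0.2090+0.0970) + (1/5)(0.4290+0.2090) + (1/5)(0.7090+0.4290) + (1/5)(1.0000+0.7090)
  = 0.0194 + 0.0612 + 0.1276 + 0.2276 + 0.3418 = 0.7776
G = 1 − 0.7776 = 0.2224

0.222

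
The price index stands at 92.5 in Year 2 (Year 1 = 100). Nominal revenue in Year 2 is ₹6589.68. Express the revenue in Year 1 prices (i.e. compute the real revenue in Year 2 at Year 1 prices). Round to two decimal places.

7123.98

Real = Nominal ÷ (Index/100) = 6589.68 ÷ (92.5/100)
     = 6589.68 ÷ 0.925 = 7123.9784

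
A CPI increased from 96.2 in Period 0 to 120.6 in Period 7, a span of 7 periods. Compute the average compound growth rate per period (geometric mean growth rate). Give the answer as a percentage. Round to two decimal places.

Growth factor = (120.6/96.2)^(1/7) = (1.253638)^(1/7) = 1.032820
Growth rate = 1.032820 − 1 = 0.032820 = 3.2820%

3.28%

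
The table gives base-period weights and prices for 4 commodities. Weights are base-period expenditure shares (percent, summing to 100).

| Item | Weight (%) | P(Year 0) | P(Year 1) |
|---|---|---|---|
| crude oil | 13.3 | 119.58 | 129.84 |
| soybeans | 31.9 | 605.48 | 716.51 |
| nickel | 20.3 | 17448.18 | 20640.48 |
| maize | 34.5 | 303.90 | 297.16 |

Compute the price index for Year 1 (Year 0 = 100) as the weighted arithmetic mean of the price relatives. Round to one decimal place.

109.9

crude oil: 13.3 × (129.84/119.58) = 13.3 × 1.085800 = 14.4411
soybeans: 31.9 × (716.51/605.48) = 31.9 × 1.183375 = 37.7497
nickel: 20.3 × (20640.48/17448.18) = 20.3 × 1.182959 = 24.0141
maize: 34.5 × (297.16/303.90) = 34.5 × 0.977822 = 33.7348
Index = Σ wᵢ·(p₁ᵢ/p₀ᵢ) = 14.4411 + 37.7497 + 24.0141 + 33.7348 = 109.9397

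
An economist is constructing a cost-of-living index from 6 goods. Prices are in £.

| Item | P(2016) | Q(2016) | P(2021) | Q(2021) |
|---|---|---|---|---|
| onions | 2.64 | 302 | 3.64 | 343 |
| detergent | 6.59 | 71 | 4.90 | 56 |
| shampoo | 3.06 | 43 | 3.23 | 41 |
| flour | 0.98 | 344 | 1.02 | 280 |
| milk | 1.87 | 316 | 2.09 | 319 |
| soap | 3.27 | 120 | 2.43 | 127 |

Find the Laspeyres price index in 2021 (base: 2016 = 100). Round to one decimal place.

Laspeyres price index uses base-period quantities as weights.
ΣP(2021)·Q(2016) = 3.64×302 + 4.90×71 + 3.23×43 + 1.02×344 + 2.09×316 + 2.43×120 = 1099.28 + 347.9 + 138.89 + 350.88 + 660.44 + 291.6 = 2888.99
ΣP(2016)·Q(2016) = 2.64×302 + 6.59×71 + 3.06×43 + 0.98×344 + 1.87×316 + 3.27×120 = 797.28 + 467.89 + 131.58 + 337.12 + 590.92 + 392.4 = 2717.19
Index = 2888.99 / 2717.19 × 100 = 106.3227

106.3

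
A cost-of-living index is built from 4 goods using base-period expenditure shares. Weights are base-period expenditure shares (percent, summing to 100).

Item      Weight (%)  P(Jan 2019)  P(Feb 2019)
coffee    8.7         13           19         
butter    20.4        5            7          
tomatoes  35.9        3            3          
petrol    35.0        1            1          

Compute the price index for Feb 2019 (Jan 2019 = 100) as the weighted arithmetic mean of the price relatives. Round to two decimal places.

coffee: 8.7 × (19/13) = 8.7 × 1.461538 = 12.7154
butter: 20.4 × (7/5) = 20.4 × 1.400000 = 28.5600
tomatoes: 35.9 × (3/3) = 35.9 × 1.000000 = 35.9000
petrol: 35.0 × (1/1) = 35.0 × 1.000000 = 35.0000
Index = Σ wᵢ·(p₁ᵢ/p₀ᵢ) = 12.7154 + 28.5600 + 35.9000 + 35.0000 = 112.1754

112.18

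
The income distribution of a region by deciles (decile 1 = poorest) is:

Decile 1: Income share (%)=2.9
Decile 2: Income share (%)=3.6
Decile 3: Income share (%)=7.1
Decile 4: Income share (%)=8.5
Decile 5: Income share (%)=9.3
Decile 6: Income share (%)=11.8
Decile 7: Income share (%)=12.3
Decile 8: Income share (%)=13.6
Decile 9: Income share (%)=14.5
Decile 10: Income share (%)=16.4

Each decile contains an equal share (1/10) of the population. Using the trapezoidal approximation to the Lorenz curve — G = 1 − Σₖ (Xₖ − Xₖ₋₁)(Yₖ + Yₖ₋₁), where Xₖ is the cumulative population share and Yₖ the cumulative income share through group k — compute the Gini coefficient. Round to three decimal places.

0.244

Cumulative income shares Yₖ: 0.0290, 0.0650, 0.1360, 0.2210, 0.3140, 0.4320, 0.5550, 0.6910, 0.8360, 1.0000
Σ (Xₖ−Xₖ₋₁)(Yₖ+Yₖ₋₁) = (1/10)(0.0290+0.0000) + (1/10)(0.0650+0.0290) + (1/10)(0.1360+0.0650) + (1/10)(0.2210+0.1360) + (1/10)(0.3140+0.2210) + (1/10)(0.4320+0.3140) + (1/10)(0.5550+0.4320) + (1/10)(0.6910+0.5550) + (1/10)(0.8360+0.6910) + (1/10)(1.0000+0.8360)
  = 0.0029 + 0.0094 + 0.0201 + 0.0357 + 0.0535 + 0.0746 + 0.0987 + 0.1246 + 0.1527 + 0.1836 = 0.7558
G = 1 − 0.7558 = 0.2442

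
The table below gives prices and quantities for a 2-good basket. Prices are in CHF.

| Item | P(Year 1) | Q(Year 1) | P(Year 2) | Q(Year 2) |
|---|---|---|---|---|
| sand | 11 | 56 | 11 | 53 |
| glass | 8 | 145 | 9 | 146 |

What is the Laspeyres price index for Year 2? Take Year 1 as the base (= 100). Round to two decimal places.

108.16

Laspeyres price index uses base-period quantities as weights.
ΣP(Year 2)·Q(Year 1) = 11×56 + 9×145 = 616 + 1305 = 1921
ΣP(Year 1)·Q(Year 1) = 11×56 + 8×145 = 616 + 1160 = 1776
Index = 1921 / 1776 × 100 = 108.1644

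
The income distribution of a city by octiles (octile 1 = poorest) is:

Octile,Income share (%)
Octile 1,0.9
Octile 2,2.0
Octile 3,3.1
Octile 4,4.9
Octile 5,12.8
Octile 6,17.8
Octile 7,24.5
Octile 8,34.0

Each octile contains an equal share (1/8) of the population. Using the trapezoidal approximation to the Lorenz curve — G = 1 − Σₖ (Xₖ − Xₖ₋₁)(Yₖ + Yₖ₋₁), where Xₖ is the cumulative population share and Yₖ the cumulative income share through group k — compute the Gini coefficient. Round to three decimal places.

Cumulative income shares Yₖ: 0.0090, 0.0290, 0.0600, 0.1090, 0.2370, 0.4150, 0.6600, 1.0000
Σ (Xₖ−Xₖ₋₁)(Yₖ+Yₖ₋₁) = (1/8)(0.0090+0.0000) + (1/8)(0.0290+0.0090) + (1/8)(0.0600+0.0290) + (1/8)(0.1090+0.0600) + (1/8)(0.2370+0.1090) + (1/8)(0.4150+0.2370) + (1/8)(0.6600+0.4150) + (1/8)(1.0000+0.6600)
  = 0.0011 + 0.0048 + 0.0111 + 0.0211 + 0.0432 + 0.0815 + 0.1344 + 0.2075 = 0.5048
G = 1 − 0.5048 = 0.4952

0.495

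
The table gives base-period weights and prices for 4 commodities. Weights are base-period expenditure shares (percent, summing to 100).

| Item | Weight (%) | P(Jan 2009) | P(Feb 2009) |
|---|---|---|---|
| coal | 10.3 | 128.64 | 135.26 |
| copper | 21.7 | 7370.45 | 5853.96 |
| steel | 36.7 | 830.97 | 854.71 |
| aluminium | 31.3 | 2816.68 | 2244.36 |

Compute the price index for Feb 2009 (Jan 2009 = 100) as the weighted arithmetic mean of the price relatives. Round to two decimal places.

90.75

coal: 10.3 × (135.26/128.64) = 10.3 × 1.051461 = 10.8301
copper: 21.7 × (5853.96/7370.45) = 21.7 × 0.794247 = 17.2352
steel: 36.7 × (854.71/830.97) = 36.7 × 1.028569 = 37.7485
aluminium: 31.3 × (2244.36/2816.68) = 31.3 × 0.796810 = 24.9402
Index = Σ wᵢ·(p₁ᵢ/p₀ᵢ) = 10.8301 + 17.2352 + 37.7485 + 24.9402 = 90.7539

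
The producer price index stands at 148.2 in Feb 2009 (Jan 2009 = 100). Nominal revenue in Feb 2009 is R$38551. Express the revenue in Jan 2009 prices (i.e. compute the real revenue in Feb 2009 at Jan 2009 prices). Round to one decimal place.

26012.8

Real = Nominal ÷ (Index/100) = 38551 ÷ (148.2/100)
     = 38551 ÷ 1.482 = 26012.8205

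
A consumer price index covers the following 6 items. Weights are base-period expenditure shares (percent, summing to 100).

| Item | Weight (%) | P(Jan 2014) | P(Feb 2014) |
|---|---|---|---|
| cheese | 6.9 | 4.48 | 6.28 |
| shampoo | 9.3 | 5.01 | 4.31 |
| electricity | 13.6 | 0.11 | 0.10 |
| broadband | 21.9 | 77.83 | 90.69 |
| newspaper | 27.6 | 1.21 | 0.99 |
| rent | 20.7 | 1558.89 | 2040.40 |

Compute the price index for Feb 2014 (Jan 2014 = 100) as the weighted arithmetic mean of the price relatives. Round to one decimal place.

cheese: 6.9 × (6.28/4.48) = 6.9 × 1.401786 = 9.6723
shampoo: 9.3 × (4.31/5.01) = 9.3 × 0.860279 = 8.0006
electricity: 13.6 × (0.10/0.11) = 13.6 × 0.909091 = 12.3636
broadband: 21.9 × (90.69/77.83) = 21.9 × 1.165232 = 25.5186
newspaper: 27.6 × (0.99/1.21) = 27.6 × 0.818182 = 22.5818
rent: 20.7 × (2040.40/1558.89) = 20.7 × 1.308880 = 27.0938
Index = Σ wᵢ·(p₁ᵢ/p₀ᵢ) = 9.6723 + 8.0006 + 12.3636 + 25.5186 + 22.5818 + 27.0938 = 105.2308

105.2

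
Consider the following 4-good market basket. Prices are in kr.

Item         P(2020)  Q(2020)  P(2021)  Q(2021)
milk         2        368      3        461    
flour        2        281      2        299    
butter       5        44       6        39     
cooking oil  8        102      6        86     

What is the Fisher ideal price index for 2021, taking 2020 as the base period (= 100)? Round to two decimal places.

111.26

Laspeyres component (base-period weights):
ΣP(2021)Q(2020) = 3×368 + 2×281 + 6×44 + 6×102 = 1104 + 562 + 264 + 612 = 2542
ΣP(2020)Q(2020) = 2×368 + 2×281 + 5×44 + 8×102 = 736 + 562 + 220 + 816 = 2334
L = 2542 / 2334 × 100 = 108.9117
Paasche component (current-period weights):
ΣP(2021)Q(2021) = 3×461 + 2×299 + 6×39 + 6×86 = 1383 + 598 + 234 + 516 = 2731
ΣP(2020)Q(2021) = 2×461 + 2×299 + 5×39 + 8×86 = 922 + 598 + 195 + 688 = 2403
P = 2731 / 2403 × 100 = 113.6496
Fisher = √(L × P) = √(108.9117 × 113.6496) = 111.2555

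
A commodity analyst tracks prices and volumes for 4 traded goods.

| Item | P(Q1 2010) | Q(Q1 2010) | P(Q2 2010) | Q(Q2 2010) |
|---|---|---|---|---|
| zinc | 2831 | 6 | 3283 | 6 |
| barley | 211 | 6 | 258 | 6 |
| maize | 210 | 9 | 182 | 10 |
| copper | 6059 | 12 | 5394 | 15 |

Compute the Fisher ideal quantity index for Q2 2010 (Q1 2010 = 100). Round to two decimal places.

119.24

Laspeyres component (base-period weights):
ΣP(Q1 2010)Q(Q2 2010) = 2831×6 + 211×6 + 210×10 + 6059×15 = 16986 + 1266 + 2100 + 90885 = 111237
ΣP(Q1 2010)Q(Q1 2010) = 2831×6 + 211×6 + 210×9 + 6059×12 = 16986 + 1266 + 1890 + 72708 = 92850
L = 111237 / 92850 × 100 = 119.8029
Paasche component (current-period weights):
ΣP(Q2 2010)Q(Q2 2010) = 3283×6 + 258×6 + 182×10 + 5394×15 = 19698 + 1548 + 1820 + 80910 = 103976
ΣP(Q2 2010)Q(Q1 2010) = 3283×6 + 258×6 + 182×9 + 5394×12 = 19698 + 1548 + 1638 + 64728 = 87612
P = 103976 / 87612 × 100 = 118.6778
Fisher = √(L × P) = √(119.8029 × 118.6778) = 119.2390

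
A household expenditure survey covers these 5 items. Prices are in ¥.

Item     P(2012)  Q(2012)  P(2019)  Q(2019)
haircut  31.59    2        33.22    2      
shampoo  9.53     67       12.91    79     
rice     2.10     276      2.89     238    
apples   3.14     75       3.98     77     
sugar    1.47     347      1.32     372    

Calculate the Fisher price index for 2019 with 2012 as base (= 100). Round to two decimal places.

Laspeyres component (base-period weights):
ΣP(2019)Q(2012) = 33.22×2 + 12.91×67 + 2.89×276 + 3.98×75 + 1.32×347 = 66.44 + 864.97 + 797.64 + 298.5 + 458.04 = 2485.59
ΣP(2012)Q(2012) = 31.59×2 + 9.53×67 + 2.10×276 + 3.14×75 + 1.47×347 = 63.18 + 638.51 + 579.6 + 235.5 + 510.09 = 2026.88
L = 2485.59 / 2026.88 × 100 = 122.6313
Paasche component (current-period weights):
ΣP(2019)Q(2019) = 33.22×2 + 12.91×79 + 2.89×238 + 3.98×77 + 1.32×372 = 66.44 + 1019.89 + 687.82 + 306.46 + 491.04 = 2571.65
ΣP(2012)Q(2019) = 31.59×2 + 9.53×79 + 2.10×238 + 3.14×77 + 1.47×372 = 63.18 + 752.87 + 499.8 + 241.78 + 546.84 = 2104.47
P = 2571.65 / 2104.47 × 100 = 122.1994
Fisher = √(L × P) = √(122.6313 × 122.1994) = 122.4152

122.42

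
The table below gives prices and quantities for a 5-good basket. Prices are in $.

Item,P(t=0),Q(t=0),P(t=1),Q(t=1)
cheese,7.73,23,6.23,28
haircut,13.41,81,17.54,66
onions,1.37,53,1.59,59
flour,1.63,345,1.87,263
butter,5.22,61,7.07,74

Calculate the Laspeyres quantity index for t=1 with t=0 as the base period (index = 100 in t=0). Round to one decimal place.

90.1

Laspeyres quantity index uses base-period prices as weights.
ΣP(t=0)·Q(t=1) = 7.73×28 + 13.41×66 + 1.37×59 + 1.63×263 + 5.22×74 = 216.44 + 885.06 + 80.83 + 428.69 + 386.28 = 1997.3
ΣP(t=0)·Q(t=0) = 7.73×23 + 13.41×81 + 1.37×53 + 1.63×345 + 5.22×61 = 177.79 + 1086.21 + 72.61 + 562.35 + 318.42 = 2217.38
Index = 1997.3 / 2217.38 × 100 = 90.0748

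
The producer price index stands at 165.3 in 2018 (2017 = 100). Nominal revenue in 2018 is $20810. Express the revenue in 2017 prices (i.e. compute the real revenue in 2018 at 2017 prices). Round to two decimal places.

Real = Nominal ÷ (Index/100) = 20810 ÷ (165.3/100)
     = 20810 ÷ 1.653 = 12589.2317

12589.23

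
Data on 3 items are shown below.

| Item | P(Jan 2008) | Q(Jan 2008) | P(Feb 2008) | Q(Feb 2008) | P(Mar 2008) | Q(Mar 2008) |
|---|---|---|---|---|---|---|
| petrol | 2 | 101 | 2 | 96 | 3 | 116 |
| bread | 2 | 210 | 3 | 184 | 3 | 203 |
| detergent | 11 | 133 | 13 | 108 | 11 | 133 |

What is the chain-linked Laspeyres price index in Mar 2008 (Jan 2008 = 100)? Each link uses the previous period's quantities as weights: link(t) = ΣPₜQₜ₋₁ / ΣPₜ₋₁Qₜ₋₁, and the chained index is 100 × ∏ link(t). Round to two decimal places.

Link Jan 2008→Feb 2008:
ΣP(Feb 2008)Q(Jan 2008) = 2×101 + 3×210 + 13×133 = 202 + 630 + 1729 = 2561
ΣP(Jan 2008)Q(Jan 2008) = 2×101 + 2×210 + 11×133 = 202 + 420 + 1463 = 2085
link = 2561/2085 = 1.228297
Link Feb 2008→Mar 2008:
ΣP(Mar 2008)Q(Feb 2008) = 3×96 + 3×184 + 11×108 = 288 + 552 + 1188 = 2028
ΣP(Feb 2008)Q(Feb 2008) = 2×96 + 3×184 + 13×108 = 192 + 552 + 1404 = 2148
link = 2028/2148 = 0.944134
Chained index = 100 × 1.228297 × 0.944134 = 115.9677

115.97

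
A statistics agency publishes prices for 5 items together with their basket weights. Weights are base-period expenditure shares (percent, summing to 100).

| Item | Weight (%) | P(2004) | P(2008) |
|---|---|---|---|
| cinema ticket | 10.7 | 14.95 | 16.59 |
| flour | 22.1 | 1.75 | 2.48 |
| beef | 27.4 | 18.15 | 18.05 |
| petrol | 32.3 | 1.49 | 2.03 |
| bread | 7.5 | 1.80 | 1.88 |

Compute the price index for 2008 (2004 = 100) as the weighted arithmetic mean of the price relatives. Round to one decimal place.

cinema ticket: 10.7 × (16.59/14.95) = 10.7 × 1.109699 = 11.8738
flour: 22.1 × (2.48/1.75) = 22.1 × 1.417143 = 31.3189
beef: 27.4 × (18.05/18.15) = 27.4 × 0.994490 = 27.2490
petrol: 32.3 × (2.03/1.49) = 32.3 × 1.362416 = 44.0060
bread: 7.5 × (1.88/1.80) = 7.5 × 1.044444 = 7.8333
Index = Σ wᵢ·(p₁ᵢ/p₀ᵢ) = 11.8738 + 31.3189 + 27.2490 + 44.0060 + 7.8333 = 122.2810

122.3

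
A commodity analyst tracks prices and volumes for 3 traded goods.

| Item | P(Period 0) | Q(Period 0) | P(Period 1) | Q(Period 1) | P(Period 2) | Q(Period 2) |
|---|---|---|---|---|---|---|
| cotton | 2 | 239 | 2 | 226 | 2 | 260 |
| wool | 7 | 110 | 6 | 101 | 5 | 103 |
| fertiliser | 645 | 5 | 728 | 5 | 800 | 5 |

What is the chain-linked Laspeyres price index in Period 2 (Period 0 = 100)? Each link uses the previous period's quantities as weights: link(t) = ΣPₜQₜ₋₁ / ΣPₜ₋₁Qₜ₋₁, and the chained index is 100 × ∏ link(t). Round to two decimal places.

Link Period 0→Period 1:
ΣP(Period 1)Q(Period 0) = 2×239 + 6×110 + 728×5 = 478 + 660 + 3640 = 4778
ΣP(Period 0)Q(Period 0) = 2×239 + 7×110 + 645×5 = 478 + 770 + 3225 = 4473
link = 4778/4473 = 1.068187
Link Period 1→Period 2:
ΣP(Period 2)Q(Period 1) = 2×226 + 5×101 + 800×5 = 452 + 505 + 4000 = 4957
ΣP(Period 1)Q(Period 1) = 2×226 + 6×101 + 728×5 = 452 + 606 + 3640 = 4698
link = 4957/4698 = 1.055130
Chained index = 100 × 1.068187 × 1.055130 = 112.7076

112.71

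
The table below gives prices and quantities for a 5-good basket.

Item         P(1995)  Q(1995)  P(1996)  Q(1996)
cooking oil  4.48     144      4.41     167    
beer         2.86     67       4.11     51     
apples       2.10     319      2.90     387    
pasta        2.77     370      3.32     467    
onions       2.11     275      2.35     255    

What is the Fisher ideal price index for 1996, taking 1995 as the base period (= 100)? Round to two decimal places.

Laspeyres component (base-period weights):
ΣP(1996)Q(1995) = 4.41×144 + 4.11×67 + 2.90×319 + 3.32×370 + 2.35×275 = 635.04 + 275.37 + 925.1 + 1228.4 + 646.25 = 3710.16
ΣP(1995)Q(1995) = 4.48×144 + 2.86×67 + 2.10×319 + 2.77×370 + 2.11×275 = 645.12 + 191.62 + 669.9 + 1024.9 + 580.25 = 3111.79
L = 3710.16 / 3111.79 × 100 = 119.2291
Paasche component (current-period weights):
ΣP(1996)Q(1996) = 4.41×167 + 4.11×51 + 2.90×387 + 3.32×467 + 2.35×255 = 736.47 + 209.61 + 1122.3 + 1550.44 + 599.25 = 4218.07
ΣP(1995)Q(1996) = 4.48×167 + 2.86×51 + 2.10×387 + 2.77×467 + 2.11×255 = 748.16 + 145.86 + 812.7 + 1293.59 + 538.05 = 3538.36
P = 4218.07 / 3538.36 × 100 = 119.2097
Fisher = √(L × P) = √(119.2291 × 119.2097) = 119.2194

119.22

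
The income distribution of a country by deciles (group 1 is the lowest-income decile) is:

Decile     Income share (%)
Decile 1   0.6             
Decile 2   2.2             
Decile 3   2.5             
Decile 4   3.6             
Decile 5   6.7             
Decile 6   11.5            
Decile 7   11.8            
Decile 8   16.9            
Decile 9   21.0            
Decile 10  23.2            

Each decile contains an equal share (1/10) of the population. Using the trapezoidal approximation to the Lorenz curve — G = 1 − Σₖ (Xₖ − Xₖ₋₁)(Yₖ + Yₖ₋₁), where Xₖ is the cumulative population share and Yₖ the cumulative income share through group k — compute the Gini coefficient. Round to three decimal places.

0.436

Cumulative income shares Yₖ: 0.0060, 0.0280, 0.0530, 0.0890, 0.1560, 0.2710, 0.3890, 0.5580, 0.7680, 1.0000
Σ (Xₖ−Xₖ₋₁)(Yₖ+Yₖ₋₁) = (1/10)(0.0060+0.0000) + (1/10)(0.0280+0.0060) + (1/10)(0.0530+0.0280) + (1/10)(0.0890+0.0530) + (1/10)(0.1560+0.0890) + (1/10)(0.2710+0.1560) + (1/10)(0.3890+0.2710) + (1/10)(0.5580+0.3890) + (1/10)(0.7680+0.5580) + (1/10)(1.0000+0.7680)
  = 0.0006 + 0.0034 + 0.0081 + 0.0142 + 0.0245 + 0.0427 + 0.0660 + 0.0947 + 0.1326 + 0.1768 = 0.5636
G = 1 − 0.5636 = 0.4364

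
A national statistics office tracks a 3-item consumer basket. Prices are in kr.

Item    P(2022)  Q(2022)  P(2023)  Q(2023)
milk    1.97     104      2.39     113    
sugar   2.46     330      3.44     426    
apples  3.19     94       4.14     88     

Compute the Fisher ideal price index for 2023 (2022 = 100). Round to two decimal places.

Laspeyres component (base-period weights):
ΣP(2023)Q(2022) = 2.39×104 + 3.44×330 + 4.14×94 = 248.56 + 1135.2 + 389.16 = 1772.92
ΣP(2022)Q(2022) = 1.97×104 + 2.46×330 + 3.19×94 = 204.88 + 811.8 + 299.86 = 1316.54
L = 1772.92 / 1316.54 × 100 = 134.6651
Paasche component (current-period weights):
ΣP(2023)Q(2023) = 2.39×113 + 3.44×426 + 4.14×88 = 270.07 + 1465.44 + 364.32 = 2099.83
ΣP(2022)Q(2023) = 1.97×113 + 2.46×426 + 3.19×88 = 222.61 + 1047.96 + 280.72 = 1551.29
P = 2099.83 / 1551.29 × 100 = 135.3602
Fisher = √(L × P) = √(134.6651 × 135.3602) = 135.0122

135.01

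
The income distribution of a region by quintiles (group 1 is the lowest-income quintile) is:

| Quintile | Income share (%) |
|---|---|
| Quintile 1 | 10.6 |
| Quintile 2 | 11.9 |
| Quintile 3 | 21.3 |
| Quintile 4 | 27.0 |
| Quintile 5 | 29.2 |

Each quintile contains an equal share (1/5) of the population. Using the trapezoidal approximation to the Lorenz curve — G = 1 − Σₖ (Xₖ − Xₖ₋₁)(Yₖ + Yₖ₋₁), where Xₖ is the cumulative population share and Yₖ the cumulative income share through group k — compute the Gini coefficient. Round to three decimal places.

Cumulative income shares Yₖ: 0.1060, 0.2250, 0.4380, 0.7080, 1.0000
Σ (Xₖ−Xₖ₋₁)(Yₖ+Yₖ₋₁) = (1/5)(0.1060+0.0000) + (1/5)(0.2250+0.1060) + (1/5)(0.4380+0.2250) + (1/5)(0.7080+0.4380) + (1/5)(1.0000+0.7080)
  = 0.0212 + 0.0662 + 0.1326 + 0.2292 + 0.3416 = 0.7908
G = 1 − 0.7908 = 0.2092

0.209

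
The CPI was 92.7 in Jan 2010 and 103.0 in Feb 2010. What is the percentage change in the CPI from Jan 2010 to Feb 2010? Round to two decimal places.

Change = (103.0 − 92.7) / 92.7 × 100
       = 10.3 / 92.7 × 100 = 11.1111%

11.11%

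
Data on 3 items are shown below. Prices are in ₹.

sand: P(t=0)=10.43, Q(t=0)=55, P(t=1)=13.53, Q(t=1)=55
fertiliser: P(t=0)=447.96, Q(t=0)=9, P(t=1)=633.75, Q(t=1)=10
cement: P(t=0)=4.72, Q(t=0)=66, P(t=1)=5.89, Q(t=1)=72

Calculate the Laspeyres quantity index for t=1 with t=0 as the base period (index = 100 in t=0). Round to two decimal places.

109.69

Laspeyres quantity index uses base-period prices as weights.
ΣP(t=0)·Q(t=1) = 10.43×55 + 447.96×10 + 4.72×72 = 573.65 + 4479.6 + 339.84 = 5393.09
ΣP(t=0)·Q(t=0) = 10.43×55 + 447.96×9 + 4.72×66 = 573.65 + 4031.64 + 311.52 = 4916.81
Index = 5393.09 / 4916.81 × 100 = 109.6868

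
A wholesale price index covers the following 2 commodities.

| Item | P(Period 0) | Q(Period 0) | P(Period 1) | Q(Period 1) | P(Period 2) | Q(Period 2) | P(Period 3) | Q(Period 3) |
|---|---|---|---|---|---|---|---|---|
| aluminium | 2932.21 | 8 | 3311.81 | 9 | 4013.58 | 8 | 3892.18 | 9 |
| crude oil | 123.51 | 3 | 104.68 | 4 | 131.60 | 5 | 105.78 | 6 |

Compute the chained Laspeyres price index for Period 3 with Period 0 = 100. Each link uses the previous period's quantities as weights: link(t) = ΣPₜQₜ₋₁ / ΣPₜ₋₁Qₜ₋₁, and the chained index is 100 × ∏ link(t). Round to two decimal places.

131.84

Link Period 0→Period 1:
ΣP(Period 1)Q(Period 0) = 3311.81×8 + 104.68×3 = 26494.48 + 314.04 = 26808.52
ΣP(Period 0)Q(Period 0) = 2932.21×8 + 123.51×3 = 23457.68 + 370.53 = 23828.21
link = 26808.52/23828.21 = 1.125075
Link Period 1→Period 2:
ΣP(Period 2)Q(Period 1) = 4013.58×9 + 131.60×4 = 36122.22 + 526.4 = 36648.62
ΣP(Period 1)Q(Period 1) = 3311.81×9 + 104.68×4 = 29806.29 + 418.72 = 30225.01
link = 36648.62/30225.01 = 1.212526
Link Period 2→Period 3:
ΣP(Period 3)Q(Period 2) = 3892.18×8 + 105.78×5 = 31137.44 + 528.9 = 31666.34
ΣP(Period 2)Q(Period 2) = 4013.58×8 + 131.60×5 = 32108.64 + 658 = 32766.64
link = 31666.34/32766.64 = 0.966420
Chained index = 100 × 1.125075 × 1.212526 × 0.966420 = 131.8374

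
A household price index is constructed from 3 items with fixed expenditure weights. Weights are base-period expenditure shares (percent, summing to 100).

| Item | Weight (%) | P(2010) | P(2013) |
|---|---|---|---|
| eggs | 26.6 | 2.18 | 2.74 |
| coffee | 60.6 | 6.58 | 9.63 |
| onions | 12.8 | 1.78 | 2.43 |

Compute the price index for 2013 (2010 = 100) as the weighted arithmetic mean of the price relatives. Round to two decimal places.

139.60

eggs: 26.6 × (2.74/2.18) = 26.6 × 1.256881 = 33.4330
coffee: 60.6 × (9.63/6.58) = 60.6 × 1.463526 = 88.6897
onions: 12.8 × (2.43/1.78) = 12.8 × 1.365169 = 17.4742
Index = Σ wᵢ·(p₁ᵢ/p₀ᵢ) = 33.4330 + 88.6897 + 17.4742 = 139.5969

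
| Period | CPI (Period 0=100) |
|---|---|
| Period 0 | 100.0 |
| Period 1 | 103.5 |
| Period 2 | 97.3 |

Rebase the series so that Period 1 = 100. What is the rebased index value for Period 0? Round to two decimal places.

Rebased(Period 0) = 100.0 / 103.5 × 100 = 96.6184

96.62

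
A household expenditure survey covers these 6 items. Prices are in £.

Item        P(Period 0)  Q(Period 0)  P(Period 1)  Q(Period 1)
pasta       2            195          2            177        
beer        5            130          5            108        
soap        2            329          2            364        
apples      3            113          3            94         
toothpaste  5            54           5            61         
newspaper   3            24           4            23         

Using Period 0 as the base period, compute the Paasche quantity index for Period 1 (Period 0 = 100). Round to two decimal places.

Paasche quantity index uses current-period prices as weights.
ΣP(Period 1)·Q(Period 1) = 2×177 + 5×108 + 2×364 + 3×94 + 5×61 + 4×23 = 354 + 540 + 728 + 282 + 305 + 92 = 2301
ΣP(Period 1)·Q(Period 0) = 2×195 + 5×130 + 2×329 + 3×113 + 5×54 + 4×24 = 390 + 650 + 658 + 339 + 270 + 96 = 2403
Index = 2301 / 2403 × 100 = 95.7553

95.76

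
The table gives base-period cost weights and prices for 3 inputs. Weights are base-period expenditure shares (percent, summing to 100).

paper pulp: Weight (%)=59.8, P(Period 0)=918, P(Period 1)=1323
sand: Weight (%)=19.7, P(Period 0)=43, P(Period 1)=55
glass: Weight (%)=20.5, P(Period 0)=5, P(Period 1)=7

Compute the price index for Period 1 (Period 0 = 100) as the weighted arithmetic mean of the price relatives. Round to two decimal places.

paper pulp: 59.8 × (1323/918) = 59.8 × 1.441176 = 86.1824
sand: 19.7 × (55/43) = 19.7 × 1.279070 = 25.1977
glass: 20.5 × (7/5) = 20.5 × 1.400000 = 28.7000
Index = Σ wᵢ·(p₁ᵢ/p₀ᵢ) = 86.1824 + 25.1977 + 28.7000 = 140.0800

140.08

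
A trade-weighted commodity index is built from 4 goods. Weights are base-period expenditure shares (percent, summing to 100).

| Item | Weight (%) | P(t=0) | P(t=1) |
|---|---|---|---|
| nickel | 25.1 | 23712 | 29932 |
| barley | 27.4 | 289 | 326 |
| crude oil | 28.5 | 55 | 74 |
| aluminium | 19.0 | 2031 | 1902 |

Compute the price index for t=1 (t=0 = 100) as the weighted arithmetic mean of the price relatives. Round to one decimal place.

118.7

nickel: 25.1 × (29932/23712) = 25.1 × 1.262314 = 31.6841
barley: 27.4 × (326/289) = 27.4 × 1.128028 = 30.9080
crude oil: 28.5 × (74/55) = 28.5 × 1.345455 = 38.3455
aluminium: 19.0 × (1902/2031) = 19.0 × 0.936484 = 17.7932
Index = Σ wᵢ·(p₁ᵢ/p₀ᵢ) = 31.6841 + 30.9080 + 38.3455 + 17.7932 = 118.7307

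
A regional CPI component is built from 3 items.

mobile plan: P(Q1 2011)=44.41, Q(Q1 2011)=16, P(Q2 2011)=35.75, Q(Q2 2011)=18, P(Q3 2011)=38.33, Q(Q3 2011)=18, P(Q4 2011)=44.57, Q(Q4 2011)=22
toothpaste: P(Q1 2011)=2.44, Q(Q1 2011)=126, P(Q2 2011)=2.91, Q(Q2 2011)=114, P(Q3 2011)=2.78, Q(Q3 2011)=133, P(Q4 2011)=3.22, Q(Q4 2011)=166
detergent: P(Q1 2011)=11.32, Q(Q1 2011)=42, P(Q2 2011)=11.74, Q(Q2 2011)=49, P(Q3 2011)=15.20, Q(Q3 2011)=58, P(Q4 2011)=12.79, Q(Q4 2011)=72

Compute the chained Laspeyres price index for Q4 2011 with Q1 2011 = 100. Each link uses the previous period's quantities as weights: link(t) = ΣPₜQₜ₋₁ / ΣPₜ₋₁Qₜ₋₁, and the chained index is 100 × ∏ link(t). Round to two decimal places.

110.04

Link Q1 2011→Q2 2011:
ΣP(Q2 2011)Q(Q1 2011) = 35.75×16 + 2.91×126 + 11.74×42 = 572 + 366.66 + 493.08 = 1431.74
ΣP(Q1 2011)Q(Q1 2011) = 44.41×16 + 2.44×126 + 11.32×42 = 710.56 + 307.44 + 475.44 = 1493.44
link = 1431.74/1493.44 = 0.958686
Link Q2 2011→Q3 2011:
ΣP(Q3 2011)Q(Q2 2011) = 38.33×18 + 2.78×114 + 15.20×49 = 689.94 + 316.92 + 744.8 = 1751.66
ΣP(Q2 2011)Q(Q2 2011) = 35.75×18 + 2.91×114 + 11.74×49 = 643.5 + 331.74 + 575.26 = 1550.5
link = 1751.66/1550.5 = 1.129739
Link Q3 2011→Q4 2011:
ΣP(Q4 2011)Q(Q3 2011) = 44.57×18 + 3.22×133 + 12.79×58 = 802.26 + 428.26 + 741.82 = 1972.34
ΣP(Q3 2011)Q(Q3 2011) = 38.33×18 + 2.78×133 + 15.20×58 = 689.94 + 369.74 + 881.6 = 1941.28
link = 1972.34/1941.28 = 1.016000
Chained index = 100 × 0.958686 × 1.129739 × 1.016000 = 110.0394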